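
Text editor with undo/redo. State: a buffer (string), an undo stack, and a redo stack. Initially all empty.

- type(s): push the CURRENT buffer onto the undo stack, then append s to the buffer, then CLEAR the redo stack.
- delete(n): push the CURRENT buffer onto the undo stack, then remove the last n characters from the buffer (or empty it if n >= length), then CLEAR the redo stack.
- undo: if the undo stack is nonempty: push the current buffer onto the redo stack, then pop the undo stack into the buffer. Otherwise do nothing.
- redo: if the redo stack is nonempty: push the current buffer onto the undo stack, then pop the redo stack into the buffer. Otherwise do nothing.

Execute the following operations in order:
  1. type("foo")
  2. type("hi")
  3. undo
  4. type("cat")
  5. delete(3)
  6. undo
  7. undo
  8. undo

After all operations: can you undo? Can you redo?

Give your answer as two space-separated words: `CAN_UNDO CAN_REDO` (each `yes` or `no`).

Answer: no yes

Derivation:
After op 1 (type): buf='foo' undo_depth=1 redo_depth=0
After op 2 (type): buf='foohi' undo_depth=2 redo_depth=0
After op 3 (undo): buf='foo' undo_depth=1 redo_depth=1
After op 4 (type): buf='foocat' undo_depth=2 redo_depth=0
After op 5 (delete): buf='foo' undo_depth=3 redo_depth=0
After op 6 (undo): buf='foocat' undo_depth=2 redo_depth=1
After op 7 (undo): buf='foo' undo_depth=1 redo_depth=2
After op 8 (undo): buf='(empty)' undo_depth=0 redo_depth=3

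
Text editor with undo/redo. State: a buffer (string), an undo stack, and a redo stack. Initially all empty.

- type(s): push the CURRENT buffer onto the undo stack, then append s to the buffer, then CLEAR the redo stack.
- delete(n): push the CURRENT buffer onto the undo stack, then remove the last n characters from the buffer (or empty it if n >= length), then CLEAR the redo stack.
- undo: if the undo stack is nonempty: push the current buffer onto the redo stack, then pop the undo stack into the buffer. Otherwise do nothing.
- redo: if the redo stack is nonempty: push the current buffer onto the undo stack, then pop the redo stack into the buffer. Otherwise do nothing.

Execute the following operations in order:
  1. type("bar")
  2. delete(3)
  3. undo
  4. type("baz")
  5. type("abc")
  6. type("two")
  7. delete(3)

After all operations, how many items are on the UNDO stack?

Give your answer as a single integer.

After op 1 (type): buf='bar' undo_depth=1 redo_depth=0
After op 2 (delete): buf='(empty)' undo_depth=2 redo_depth=0
After op 3 (undo): buf='bar' undo_depth=1 redo_depth=1
After op 4 (type): buf='barbaz' undo_depth=2 redo_depth=0
After op 5 (type): buf='barbazabc' undo_depth=3 redo_depth=0
After op 6 (type): buf='barbazabctwo' undo_depth=4 redo_depth=0
After op 7 (delete): buf='barbazabc' undo_depth=5 redo_depth=0

Answer: 5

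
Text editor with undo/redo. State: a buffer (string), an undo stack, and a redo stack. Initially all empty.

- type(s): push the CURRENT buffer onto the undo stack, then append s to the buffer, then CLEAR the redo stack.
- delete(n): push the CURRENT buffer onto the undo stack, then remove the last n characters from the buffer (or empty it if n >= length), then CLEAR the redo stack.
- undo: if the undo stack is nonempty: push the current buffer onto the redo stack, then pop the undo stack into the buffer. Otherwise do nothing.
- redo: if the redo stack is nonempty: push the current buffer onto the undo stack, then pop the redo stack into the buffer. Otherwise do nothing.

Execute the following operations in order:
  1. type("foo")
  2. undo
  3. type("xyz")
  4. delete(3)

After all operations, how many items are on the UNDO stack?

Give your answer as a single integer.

After op 1 (type): buf='foo' undo_depth=1 redo_depth=0
After op 2 (undo): buf='(empty)' undo_depth=0 redo_depth=1
After op 3 (type): buf='xyz' undo_depth=1 redo_depth=0
After op 4 (delete): buf='(empty)' undo_depth=2 redo_depth=0

Answer: 2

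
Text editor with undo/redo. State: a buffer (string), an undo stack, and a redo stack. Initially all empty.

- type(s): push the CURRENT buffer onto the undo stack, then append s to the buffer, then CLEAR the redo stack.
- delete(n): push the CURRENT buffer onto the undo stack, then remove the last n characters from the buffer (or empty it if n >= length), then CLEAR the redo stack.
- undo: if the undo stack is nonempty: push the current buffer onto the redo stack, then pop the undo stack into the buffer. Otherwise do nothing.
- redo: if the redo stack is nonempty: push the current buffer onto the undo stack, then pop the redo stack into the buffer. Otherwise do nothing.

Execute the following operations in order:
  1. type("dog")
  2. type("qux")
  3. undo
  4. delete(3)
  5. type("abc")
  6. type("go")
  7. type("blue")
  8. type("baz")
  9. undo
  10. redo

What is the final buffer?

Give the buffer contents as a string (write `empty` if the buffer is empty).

Answer: abcgobluebaz

Derivation:
After op 1 (type): buf='dog' undo_depth=1 redo_depth=0
After op 2 (type): buf='dogqux' undo_depth=2 redo_depth=0
After op 3 (undo): buf='dog' undo_depth=1 redo_depth=1
After op 4 (delete): buf='(empty)' undo_depth=2 redo_depth=0
After op 5 (type): buf='abc' undo_depth=3 redo_depth=0
After op 6 (type): buf='abcgo' undo_depth=4 redo_depth=0
After op 7 (type): buf='abcgoblue' undo_depth=5 redo_depth=0
After op 8 (type): buf='abcgobluebaz' undo_depth=6 redo_depth=0
After op 9 (undo): buf='abcgoblue' undo_depth=5 redo_depth=1
After op 10 (redo): buf='abcgobluebaz' undo_depth=6 redo_depth=0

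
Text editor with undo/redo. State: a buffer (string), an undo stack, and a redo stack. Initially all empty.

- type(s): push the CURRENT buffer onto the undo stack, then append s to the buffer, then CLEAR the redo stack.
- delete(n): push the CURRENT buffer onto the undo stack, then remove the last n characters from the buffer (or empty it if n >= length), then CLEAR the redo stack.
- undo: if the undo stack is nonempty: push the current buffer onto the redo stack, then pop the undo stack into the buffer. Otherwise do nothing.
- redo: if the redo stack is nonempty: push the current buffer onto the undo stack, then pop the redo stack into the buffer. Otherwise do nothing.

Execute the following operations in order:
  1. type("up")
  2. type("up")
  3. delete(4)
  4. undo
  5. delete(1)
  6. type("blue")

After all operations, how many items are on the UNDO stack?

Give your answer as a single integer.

Answer: 4

Derivation:
After op 1 (type): buf='up' undo_depth=1 redo_depth=0
After op 2 (type): buf='upup' undo_depth=2 redo_depth=0
After op 3 (delete): buf='(empty)' undo_depth=3 redo_depth=0
After op 4 (undo): buf='upup' undo_depth=2 redo_depth=1
After op 5 (delete): buf='upu' undo_depth=3 redo_depth=0
After op 6 (type): buf='upublue' undo_depth=4 redo_depth=0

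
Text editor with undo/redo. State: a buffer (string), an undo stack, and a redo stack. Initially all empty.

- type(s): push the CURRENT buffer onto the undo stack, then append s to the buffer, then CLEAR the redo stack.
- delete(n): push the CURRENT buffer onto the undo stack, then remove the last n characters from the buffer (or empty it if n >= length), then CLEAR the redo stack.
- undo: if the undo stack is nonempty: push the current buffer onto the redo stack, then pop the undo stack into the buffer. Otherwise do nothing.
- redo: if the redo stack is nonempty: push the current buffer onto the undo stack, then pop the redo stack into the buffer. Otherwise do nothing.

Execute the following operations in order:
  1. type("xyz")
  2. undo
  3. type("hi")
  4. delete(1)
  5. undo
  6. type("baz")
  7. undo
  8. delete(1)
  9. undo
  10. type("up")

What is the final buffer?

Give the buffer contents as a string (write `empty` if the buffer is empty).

Answer: hiup

Derivation:
After op 1 (type): buf='xyz' undo_depth=1 redo_depth=0
After op 2 (undo): buf='(empty)' undo_depth=0 redo_depth=1
After op 3 (type): buf='hi' undo_depth=1 redo_depth=0
After op 4 (delete): buf='h' undo_depth=2 redo_depth=0
After op 5 (undo): buf='hi' undo_depth=1 redo_depth=1
After op 6 (type): buf='hibaz' undo_depth=2 redo_depth=0
After op 7 (undo): buf='hi' undo_depth=1 redo_depth=1
After op 8 (delete): buf='h' undo_depth=2 redo_depth=0
After op 9 (undo): buf='hi' undo_depth=1 redo_depth=1
After op 10 (type): buf='hiup' undo_depth=2 redo_depth=0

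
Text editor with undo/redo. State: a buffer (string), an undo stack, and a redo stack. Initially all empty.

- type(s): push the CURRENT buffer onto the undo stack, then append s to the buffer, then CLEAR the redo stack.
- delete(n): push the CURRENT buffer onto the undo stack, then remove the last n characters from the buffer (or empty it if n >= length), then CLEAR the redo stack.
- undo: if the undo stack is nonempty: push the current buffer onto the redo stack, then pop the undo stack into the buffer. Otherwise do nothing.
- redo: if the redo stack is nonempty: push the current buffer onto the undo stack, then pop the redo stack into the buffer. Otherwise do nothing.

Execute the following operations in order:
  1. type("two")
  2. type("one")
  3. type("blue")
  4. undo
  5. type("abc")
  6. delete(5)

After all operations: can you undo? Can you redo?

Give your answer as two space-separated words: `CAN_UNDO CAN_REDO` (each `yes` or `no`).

After op 1 (type): buf='two' undo_depth=1 redo_depth=0
After op 2 (type): buf='twoone' undo_depth=2 redo_depth=0
After op 3 (type): buf='twooneblue' undo_depth=3 redo_depth=0
After op 4 (undo): buf='twoone' undo_depth=2 redo_depth=1
After op 5 (type): buf='twooneabc' undo_depth=3 redo_depth=0
After op 6 (delete): buf='twoo' undo_depth=4 redo_depth=0

Answer: yes no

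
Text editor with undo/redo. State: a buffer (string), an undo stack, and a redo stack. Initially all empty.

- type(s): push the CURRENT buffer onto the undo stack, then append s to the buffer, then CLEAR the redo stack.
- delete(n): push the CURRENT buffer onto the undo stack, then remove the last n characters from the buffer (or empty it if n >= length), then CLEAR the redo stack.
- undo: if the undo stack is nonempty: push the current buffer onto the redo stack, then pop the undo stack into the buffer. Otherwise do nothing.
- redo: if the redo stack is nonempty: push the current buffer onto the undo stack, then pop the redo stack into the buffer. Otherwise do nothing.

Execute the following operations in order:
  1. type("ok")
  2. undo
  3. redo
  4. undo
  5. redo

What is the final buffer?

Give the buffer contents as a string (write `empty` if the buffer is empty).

After op 1 (type): buf='ok' undo_depth=1 redo_depth=0
After op 2 (undo): buf='(empty)' undo_depth=0 redo_depth=1
After op 3 (redo): buf='ok' undo_depth=1 redo_depth=0
After op 4 (undo): buf='(empty)' undo_depth=0 redo_depth=1
After op 5 (redo): buf='ok' undo_depth=1 redo_depth=0

Answer: ok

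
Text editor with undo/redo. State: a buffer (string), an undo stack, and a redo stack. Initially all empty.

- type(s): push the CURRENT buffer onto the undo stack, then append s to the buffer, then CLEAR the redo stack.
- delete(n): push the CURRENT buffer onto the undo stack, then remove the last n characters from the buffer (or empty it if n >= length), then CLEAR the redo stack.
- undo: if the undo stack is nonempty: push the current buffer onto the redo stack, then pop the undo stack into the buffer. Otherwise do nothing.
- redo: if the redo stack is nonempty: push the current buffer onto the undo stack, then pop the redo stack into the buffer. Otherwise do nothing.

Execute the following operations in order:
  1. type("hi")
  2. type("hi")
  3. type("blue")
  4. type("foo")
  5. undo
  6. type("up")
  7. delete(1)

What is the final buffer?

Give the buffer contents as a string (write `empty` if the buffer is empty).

Answer: hihiblueu

Derivation:
After op 1 (type): buf='hi' undo_depth=1 redo_depth=0
After op 2 (type): buf='hihi' undo_depth=2 redo_depth=0
After op 3 (type): buf='hihiblue' undo_depth=3 redo_depth=0
After op 4 (type): buf='hihibluefoo' undo_depth=4 redo_depth=0
After op 5 (undo): buf='hihiblue' undo_depth=3 redo_depth=1
After op 6 (type): buf='hihiblueup' undo_depth=4 redo_depth=0
After op 7 (delete): buf='hihiblueu' undo_depth=5 redo_depth=0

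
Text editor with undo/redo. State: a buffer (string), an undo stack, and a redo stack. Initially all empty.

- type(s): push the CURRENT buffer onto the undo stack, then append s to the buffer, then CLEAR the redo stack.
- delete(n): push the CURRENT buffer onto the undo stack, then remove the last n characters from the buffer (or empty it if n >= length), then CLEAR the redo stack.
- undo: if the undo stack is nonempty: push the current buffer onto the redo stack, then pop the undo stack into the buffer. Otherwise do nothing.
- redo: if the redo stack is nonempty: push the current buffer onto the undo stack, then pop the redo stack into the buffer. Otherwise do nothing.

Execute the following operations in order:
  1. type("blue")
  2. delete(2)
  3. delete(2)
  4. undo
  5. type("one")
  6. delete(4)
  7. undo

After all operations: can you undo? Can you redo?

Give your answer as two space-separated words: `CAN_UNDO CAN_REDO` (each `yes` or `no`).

After op 1 (type): buf='blue' undo_depth=1 redo_depth=0
After op 2 (delete): buf='bl' undo_depth=2 redo_depth=0
After op 3 (delete): buf='(empty)' undo_depth=3 redo_depth=0
After op 4 (undo): buf='bl' undo_depth=2 redo_depth=1
After op 5 (type): buf='blone' undo_depth=3 redo_depth=0
After op 6 (delete): buf='b' undo_depth=4 redo_depth=0
After op 7 (undo): buf='blone' undo_depth=3 redo_depth=1

Answer: yes yes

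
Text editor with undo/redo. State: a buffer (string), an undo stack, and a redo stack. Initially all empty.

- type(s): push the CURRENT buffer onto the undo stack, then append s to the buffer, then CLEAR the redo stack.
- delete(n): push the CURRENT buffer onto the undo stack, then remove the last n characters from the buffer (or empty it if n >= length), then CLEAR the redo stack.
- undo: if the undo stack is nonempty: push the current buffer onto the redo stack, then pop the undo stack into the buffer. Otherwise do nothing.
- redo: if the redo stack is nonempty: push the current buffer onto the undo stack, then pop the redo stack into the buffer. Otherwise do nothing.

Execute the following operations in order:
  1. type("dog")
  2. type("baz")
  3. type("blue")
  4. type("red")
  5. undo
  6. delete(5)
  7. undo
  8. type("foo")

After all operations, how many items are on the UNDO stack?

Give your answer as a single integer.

Answer: 4

Derivation:
After op 1 (type): buf='dog' undo_depth=1 redo_depth=0
After op 2 (type): buf='dogbaz' undo_depth=2 redo_depth=0
After op 3 (type): buf='dogbazblue' undo_depth=3 redo_depth=0
After op 4 (type): buf='dogbazbluered' undo_depth=4 redo_depth=0
After op 5 (undo): buf='dogbazblue' undo_depth=3 redo_depth=1
After op 6 (delete): buf='dogba' undo_depth=4 redo_depth=0
After op 7 (undo): buf='dogbazblue' undo_depth=3 redo_depth=1
After op 8 (type): buf='dogbazbluefoo' undo_depth=4 redo_depth=0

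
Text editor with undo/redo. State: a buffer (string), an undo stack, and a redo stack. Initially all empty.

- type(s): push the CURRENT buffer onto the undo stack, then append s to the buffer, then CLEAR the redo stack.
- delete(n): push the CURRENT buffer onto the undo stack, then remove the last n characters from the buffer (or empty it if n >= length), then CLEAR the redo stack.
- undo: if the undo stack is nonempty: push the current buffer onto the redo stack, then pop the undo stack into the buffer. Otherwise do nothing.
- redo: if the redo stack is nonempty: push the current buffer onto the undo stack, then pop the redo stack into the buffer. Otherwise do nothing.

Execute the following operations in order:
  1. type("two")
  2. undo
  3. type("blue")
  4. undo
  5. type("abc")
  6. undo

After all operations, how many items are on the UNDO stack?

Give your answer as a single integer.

After op 1 (type): buf='two' undo_depth=1 redo_depth=0
After op 2 (undo): buf='(empty)' undo_depth=0 redo_depth=1
After op 3 (type): buf='blue' undo_depth=1 redo_depth=0
After op 4 (undo): buf='(empty)' undo_depth=0 redo_depth=1
After op 5 (type): buf='abc' undo_depth=1 redo_depth=0
After op 6 (undo): buf='(empty)' undo_depth=0 redo_depth=1

Answer: 0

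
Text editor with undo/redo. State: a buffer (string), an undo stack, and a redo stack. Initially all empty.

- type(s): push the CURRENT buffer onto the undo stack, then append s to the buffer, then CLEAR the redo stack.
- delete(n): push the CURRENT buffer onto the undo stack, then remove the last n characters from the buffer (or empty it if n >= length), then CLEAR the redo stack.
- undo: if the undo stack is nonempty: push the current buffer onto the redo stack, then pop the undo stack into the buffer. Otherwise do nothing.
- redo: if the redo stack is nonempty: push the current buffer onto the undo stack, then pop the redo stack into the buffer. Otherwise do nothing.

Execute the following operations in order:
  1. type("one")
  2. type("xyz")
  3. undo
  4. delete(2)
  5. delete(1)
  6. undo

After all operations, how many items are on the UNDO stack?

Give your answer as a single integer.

After op 1 (type): buf='one' undo_depth=1 redo_depth=0
After op 2 (type): buf='onexyz' undo_depth=2 redo_depth=0
After op 3 (undo): buf='one' undo_depth=1 redo_depth=1
After op 4 (delete): buf='o' undo_depth=2 redo_depth=0
After op 5 (delete): buf='(empty)' undo_depth=3 redo_depth=0
After op 6 (undo): buf='o' undo_depth=2 redo_depth=1

Answer: 2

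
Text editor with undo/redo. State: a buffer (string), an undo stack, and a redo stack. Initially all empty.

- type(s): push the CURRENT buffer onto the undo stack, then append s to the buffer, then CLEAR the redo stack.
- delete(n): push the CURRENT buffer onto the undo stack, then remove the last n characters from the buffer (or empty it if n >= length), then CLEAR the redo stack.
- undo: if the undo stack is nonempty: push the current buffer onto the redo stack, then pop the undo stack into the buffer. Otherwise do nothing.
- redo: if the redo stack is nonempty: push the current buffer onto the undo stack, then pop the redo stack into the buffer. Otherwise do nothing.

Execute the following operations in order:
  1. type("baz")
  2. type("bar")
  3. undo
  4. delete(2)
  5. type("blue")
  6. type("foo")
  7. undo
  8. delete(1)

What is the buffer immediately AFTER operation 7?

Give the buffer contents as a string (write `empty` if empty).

After op 1 (type): buf='baz' undo_depth=1 redo_depth=0
After op 2 (type): buf='bazbar' undo_depth=2 redo_depth=0
After op 3 (undo): buf='baz' undo_depth=1 redo_depth=1
After op 4 (delete): buf='b' undo_depth=2 redo_depth=0
After op 5 (type): buf='bblue' undo_depth=3 redo_depth=0
After op 6 (type): buf='bbluefoo' undo_depth=4 redo_depth=0
After op 7 (undo): buf='bblue' undo_depth=3 redo_depth=1

Answer: bblue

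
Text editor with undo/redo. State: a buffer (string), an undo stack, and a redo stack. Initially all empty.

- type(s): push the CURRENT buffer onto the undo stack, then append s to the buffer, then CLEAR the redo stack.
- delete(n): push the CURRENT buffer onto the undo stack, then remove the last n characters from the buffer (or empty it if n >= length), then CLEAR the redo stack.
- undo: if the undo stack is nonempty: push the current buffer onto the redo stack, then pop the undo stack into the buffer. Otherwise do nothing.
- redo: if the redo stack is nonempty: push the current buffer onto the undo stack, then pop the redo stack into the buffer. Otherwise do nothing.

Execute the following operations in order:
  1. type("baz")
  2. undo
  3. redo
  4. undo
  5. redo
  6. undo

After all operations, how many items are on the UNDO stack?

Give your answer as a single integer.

Answer: 0

Derivation:
After op 1 (type): buf='baz' undo_depth=1 redo_depth=0
After op 2 (undo): buf='(empty)' undo_depth=0 redo_depth=1
After op 3 (redo): buf='baz' undo_depth=1 redo_depth=0
After op 4 (undo): buf='(empty)' undo_depth=0 redo_depth=1
After op 5 (redo): buf='baz' undo_depth=1 redo_depth=0
After op 6 (undo): buf='(empty)' undo_depth=0 redo_depth=1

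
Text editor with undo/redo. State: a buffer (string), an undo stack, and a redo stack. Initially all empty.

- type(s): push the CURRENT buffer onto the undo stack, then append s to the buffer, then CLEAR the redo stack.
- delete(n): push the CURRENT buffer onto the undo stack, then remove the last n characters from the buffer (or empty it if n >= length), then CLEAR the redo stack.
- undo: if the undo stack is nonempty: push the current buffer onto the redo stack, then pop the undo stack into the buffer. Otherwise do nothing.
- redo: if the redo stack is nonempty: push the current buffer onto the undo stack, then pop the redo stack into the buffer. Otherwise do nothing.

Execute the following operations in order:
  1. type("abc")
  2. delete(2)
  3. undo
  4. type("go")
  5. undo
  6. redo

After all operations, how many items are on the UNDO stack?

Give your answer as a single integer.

After op 1 (type): buf='abc' undo_depth=1 redo_depth=0
After op 2 (delete): buf='a' undo_depth=2 redo_depth=0
After op 3 (undo): buf='abc' undo_depth=1 redo_depth=1
After op 4 (type): buf='abcgo' undo_depth=2 redo_depth=0
After op 5 (undo): buf='abc' undo_depth=1 redo_depth=1
After op 6 (redo): buf='abcgo' undo_depth=2 redo_depth=0

Answer: 2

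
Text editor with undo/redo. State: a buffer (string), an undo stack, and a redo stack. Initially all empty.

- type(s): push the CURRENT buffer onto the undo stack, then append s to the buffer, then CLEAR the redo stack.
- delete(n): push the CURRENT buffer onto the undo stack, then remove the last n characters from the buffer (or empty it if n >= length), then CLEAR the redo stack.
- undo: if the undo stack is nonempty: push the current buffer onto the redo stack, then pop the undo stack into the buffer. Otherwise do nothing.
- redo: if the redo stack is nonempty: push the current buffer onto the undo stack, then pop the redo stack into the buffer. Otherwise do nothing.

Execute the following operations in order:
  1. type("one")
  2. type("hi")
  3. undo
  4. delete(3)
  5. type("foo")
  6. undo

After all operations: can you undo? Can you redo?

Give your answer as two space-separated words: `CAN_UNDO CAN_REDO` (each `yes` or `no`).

Answer: yes yes

Derivation:
After op 1 (type): buf='one' undo_depth=1 redo_depth=0
After op 2 (type): buf='onehi' undo_depth=2 redo_depth=0
After op 3 (undo): buf='one' undo_depth=1 redo_depth=1
After op 4 (delete): buf='(empty)' undo_depth=2 redo_depth=0
After op 5 (type): buf='foo' undo_depth=3 redo_depth=0
After op 6 (undo): buf='(empty)' undo_depth=2 redo_depth=1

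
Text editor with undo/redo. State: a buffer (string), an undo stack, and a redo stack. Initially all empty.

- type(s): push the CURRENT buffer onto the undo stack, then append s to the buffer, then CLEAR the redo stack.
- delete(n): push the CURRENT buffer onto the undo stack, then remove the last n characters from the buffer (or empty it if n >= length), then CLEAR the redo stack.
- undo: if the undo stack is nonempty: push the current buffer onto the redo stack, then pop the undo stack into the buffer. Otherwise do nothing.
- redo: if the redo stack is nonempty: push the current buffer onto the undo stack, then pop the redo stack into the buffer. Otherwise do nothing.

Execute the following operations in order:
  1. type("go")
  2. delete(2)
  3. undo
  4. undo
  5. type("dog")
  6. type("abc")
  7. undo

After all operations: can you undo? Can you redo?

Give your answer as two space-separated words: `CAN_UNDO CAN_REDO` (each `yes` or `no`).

After op 1 (type): buf='go' undo_depth=1 redo_depth=0
After op 2 (delete): buf='(empty)' undo_depth=2 redo_depth=0
After op 3 (undo): buf='go' undo_depth=1 redo_depth=1
After op 4 (undo): buf='(empty)' undo_depth=0 redo_depth=2
After op 5 (type): buf='dog' undo_depth=1 redo_depth=0
After op 6 (type): buf='dogabc' undo_depth=2 redo_depth=0
After op 7 (undo): buf='dog' undo_depth=1 redo_depth=1

Answer: yes yes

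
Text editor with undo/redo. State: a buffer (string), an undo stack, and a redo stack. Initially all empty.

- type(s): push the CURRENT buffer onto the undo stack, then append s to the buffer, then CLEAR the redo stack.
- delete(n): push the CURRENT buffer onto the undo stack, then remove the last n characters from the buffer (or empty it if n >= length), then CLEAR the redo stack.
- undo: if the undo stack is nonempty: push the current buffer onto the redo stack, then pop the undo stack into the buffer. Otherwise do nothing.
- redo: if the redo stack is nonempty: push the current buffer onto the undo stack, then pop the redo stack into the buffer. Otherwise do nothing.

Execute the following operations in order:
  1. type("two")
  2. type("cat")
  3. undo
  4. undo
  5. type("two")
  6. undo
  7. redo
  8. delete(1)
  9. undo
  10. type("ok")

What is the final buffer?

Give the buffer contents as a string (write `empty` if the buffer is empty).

After op 1 (type): buf='two' undo_depth=1 redo_depth=0
After op 2 (type): buf='twocat' undo_depth=2 redo_depth=0
After op 3 (undo): buf='two' undo_depth=1 redo_depth=1
After op 4 (undo): buf='(empty)' undo_depth=0 redo_depth=2
After op 5 (type): buf='two' undo_depth=1 redo_depth=0
After op 6 (undo): buf='(empty)' undo_depth=0 redo_depth=1
After op 7 (redo): buf='two' undo_depth=1 redo_depth=0
After op 8 (delete): buf='tw' undo_depth=2 redo_depth=0
After op 9 (undo): buf='two' undo_depth=1 redo_depth=1
After op 10 (type): buf='twook' undo_depth=2 redo_depth=0

Answer: twook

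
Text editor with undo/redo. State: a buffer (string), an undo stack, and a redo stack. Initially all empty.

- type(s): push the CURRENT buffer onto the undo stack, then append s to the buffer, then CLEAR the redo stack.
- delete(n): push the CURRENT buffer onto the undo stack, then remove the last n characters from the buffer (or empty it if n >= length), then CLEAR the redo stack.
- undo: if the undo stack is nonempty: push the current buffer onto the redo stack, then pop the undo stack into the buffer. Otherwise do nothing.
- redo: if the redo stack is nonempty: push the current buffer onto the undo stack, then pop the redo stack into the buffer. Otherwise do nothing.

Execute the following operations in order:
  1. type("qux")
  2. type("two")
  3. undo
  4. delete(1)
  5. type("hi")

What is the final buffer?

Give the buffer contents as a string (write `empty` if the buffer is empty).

Answer: quhi

Derivation:
After op 1 (type): buf='qux' undo_depth=1 redo_depth=0
After op 2 (type): buf='quxtwo' undo_depth=2 redo_depth=0
After op 3 (undo): buf='qux' undo_depth=1 redo_depth=1
After op 4 (delete): buf='qu' undo_depth=2 redo_depth=0
After op 5 (type): buf='quhi' undo_depth=3 redo_depth=0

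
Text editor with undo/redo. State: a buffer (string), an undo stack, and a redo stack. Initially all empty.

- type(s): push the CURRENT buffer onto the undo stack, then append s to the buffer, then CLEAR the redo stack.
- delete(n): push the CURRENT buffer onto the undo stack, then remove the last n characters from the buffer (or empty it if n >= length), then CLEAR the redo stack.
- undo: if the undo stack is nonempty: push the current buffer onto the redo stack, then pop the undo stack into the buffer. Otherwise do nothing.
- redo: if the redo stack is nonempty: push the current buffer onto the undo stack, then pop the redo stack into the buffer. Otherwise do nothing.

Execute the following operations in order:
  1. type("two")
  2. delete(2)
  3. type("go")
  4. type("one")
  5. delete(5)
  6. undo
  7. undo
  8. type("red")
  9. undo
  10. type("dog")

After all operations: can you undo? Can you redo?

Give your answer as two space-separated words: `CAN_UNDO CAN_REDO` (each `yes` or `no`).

Answer: yes no

Derivation:
After op 1 (type): buf='two' undo_depth=1 redo_depth=0
After op 2 (delete): buf='t' undo_depth=2 redo_depth=0
After op 3 (type): buf='tgo' undo_depth=3 redo_depth=0
After op 4 (type): buf='tgoone' undo_depth=4 redo_depth=0
After op 5 (delete): buf='t' undo_depth=5 redo_depth=0
After op 6 (undo): buf='tgoone' undo_depth=4 redo_depth=1
After op 7 (undo): buf='tgo' undo_depth=3 redo_depth=2
After op 8 (type): buf='tgored' undo_depth=4 redo_depth=0
After op 9 (undo): buf='tgo' undo_depth=3 redo_depth=1
After op 10 (type): buf='tgodog' undo_depth=4 redo_depth=0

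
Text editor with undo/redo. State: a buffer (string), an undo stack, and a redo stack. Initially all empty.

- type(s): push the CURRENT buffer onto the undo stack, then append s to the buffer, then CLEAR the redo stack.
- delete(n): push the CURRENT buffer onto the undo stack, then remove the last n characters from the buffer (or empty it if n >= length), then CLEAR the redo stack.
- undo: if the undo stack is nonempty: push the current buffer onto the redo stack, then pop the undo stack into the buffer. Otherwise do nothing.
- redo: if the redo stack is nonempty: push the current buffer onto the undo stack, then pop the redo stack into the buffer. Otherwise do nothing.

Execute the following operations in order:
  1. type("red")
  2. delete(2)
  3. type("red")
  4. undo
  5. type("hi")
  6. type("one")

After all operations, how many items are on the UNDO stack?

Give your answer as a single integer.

After op 1 (type): buf='red' undo_depth=1 redo_depth=0
After op 2 (delete): buf='r' undo_depth=2 redo_depth=0
After op 3 (type): buf='rred' undo_depth=3 redo_depth=0
After op 4 (undo): buf='r' undo_depth=2 redo_depth=1
After op 5 (type): buf='rhi' undo_depth=3 redo_depth=0
After op 6 (type): buf='rhione' undo_depth=4 redo_depth=0

Answer: 4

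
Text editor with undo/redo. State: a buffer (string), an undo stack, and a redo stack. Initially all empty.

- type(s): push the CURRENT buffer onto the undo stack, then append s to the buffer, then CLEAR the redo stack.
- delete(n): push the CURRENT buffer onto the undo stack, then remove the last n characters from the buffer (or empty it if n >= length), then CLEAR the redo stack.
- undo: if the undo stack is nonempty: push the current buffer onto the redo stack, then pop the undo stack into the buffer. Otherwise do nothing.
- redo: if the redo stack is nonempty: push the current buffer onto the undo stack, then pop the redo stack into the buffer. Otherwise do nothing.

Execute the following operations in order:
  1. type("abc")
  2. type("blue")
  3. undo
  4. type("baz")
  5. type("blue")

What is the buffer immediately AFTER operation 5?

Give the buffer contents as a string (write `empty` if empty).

After op 1 (type): buf='abc' undo_depth=1 redo_depth=0
After op 2 (type): buf='abcblue' undo_depth=2 redo_depth=0
After op 3 (undo): buf='abc' undo_depth=1 redo_depth=1
After op 4 (type): buf='abcbaz' undo_depth=2 redo_depth=0
After op 5 (type): buf='abcbazblue' undo_depth=3 redo_depth=0

Answer: abcbazblue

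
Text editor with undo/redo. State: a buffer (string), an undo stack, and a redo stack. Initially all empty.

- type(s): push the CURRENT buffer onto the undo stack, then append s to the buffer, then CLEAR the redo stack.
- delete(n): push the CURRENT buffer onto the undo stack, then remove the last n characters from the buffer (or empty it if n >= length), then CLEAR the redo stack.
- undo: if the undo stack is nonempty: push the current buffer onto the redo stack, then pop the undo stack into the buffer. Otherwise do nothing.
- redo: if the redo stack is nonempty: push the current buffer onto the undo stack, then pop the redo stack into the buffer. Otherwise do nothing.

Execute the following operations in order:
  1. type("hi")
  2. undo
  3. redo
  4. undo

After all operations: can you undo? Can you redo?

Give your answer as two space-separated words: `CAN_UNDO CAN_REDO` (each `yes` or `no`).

After op 1 (type): buf='hi' undo_depth=1 redo_depth=0
After op 2 (undo): buf='(empty)' undo_depth=0 redo_depth=1
After op 3 (redo): buf='hi' undo_depth=1 redo_depth=0
After op 4 (undo): buf='(empty)' undo_depth=0 redo_depth=1

Answer: no yes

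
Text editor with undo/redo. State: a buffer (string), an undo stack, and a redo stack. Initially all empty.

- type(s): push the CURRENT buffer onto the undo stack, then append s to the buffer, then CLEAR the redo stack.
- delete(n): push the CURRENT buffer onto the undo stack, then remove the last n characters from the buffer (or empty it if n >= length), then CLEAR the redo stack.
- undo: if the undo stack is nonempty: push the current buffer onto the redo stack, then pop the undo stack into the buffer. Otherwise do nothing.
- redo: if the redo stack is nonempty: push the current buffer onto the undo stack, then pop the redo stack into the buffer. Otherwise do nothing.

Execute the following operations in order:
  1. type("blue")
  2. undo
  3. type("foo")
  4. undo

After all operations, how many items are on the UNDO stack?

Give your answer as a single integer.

Answer: 0

Derivation:
After op 1 (type): buf='blue' undo_depth=1 redo_depth=0
After op 2 (undo): buf='(empty)' undo_depth=0 redo_depth=1
After op 3 (type): buf='foo' undo_depth=1 redo_depth=0
After op 4 (undo): buf='(empty)' undo_depth=0 redo_depth=1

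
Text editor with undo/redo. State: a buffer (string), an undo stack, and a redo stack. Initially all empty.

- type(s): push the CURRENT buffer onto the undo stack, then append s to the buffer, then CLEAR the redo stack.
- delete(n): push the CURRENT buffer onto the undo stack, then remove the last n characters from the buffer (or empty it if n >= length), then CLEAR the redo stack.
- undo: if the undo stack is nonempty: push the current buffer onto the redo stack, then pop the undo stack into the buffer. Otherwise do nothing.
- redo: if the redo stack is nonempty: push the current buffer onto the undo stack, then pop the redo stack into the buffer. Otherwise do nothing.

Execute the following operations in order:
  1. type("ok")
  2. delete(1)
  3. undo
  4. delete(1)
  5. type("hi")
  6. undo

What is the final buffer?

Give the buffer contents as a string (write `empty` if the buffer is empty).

Answer: o

Derivation:
After op 1 (type): buf='ok' undo_depth=1 redo_depth=0
After op 2 (delete): buf='o' undo_depth=2 redo_depth=0
After op 3 (undo): buf='ok' undo_depth=1 redo_depth=1
After op 4 (delete): buf='o' undo_depth=2 redo_depth=0
After op 5 (type): buf='ohi' undo_depth=3 redo_depth=0
After op 6 (undo): buf='o' undo_depth=2 redo_depth=1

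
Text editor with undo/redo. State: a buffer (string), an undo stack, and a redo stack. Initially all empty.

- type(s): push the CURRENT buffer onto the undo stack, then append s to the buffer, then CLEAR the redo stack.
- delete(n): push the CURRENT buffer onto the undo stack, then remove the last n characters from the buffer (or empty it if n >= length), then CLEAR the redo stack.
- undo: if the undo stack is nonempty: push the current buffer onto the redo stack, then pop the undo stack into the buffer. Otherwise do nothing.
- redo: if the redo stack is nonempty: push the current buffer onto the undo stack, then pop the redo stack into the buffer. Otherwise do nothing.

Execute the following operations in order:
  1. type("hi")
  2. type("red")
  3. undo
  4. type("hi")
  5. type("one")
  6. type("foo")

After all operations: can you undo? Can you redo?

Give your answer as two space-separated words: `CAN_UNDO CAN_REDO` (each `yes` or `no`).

After op 1 (type): buf='hi' undo_depth=1 redo_depth=0
After op 2 (type): buf='hired' undo_depth=2 redo_depth=0
After op 3 (undo): buf='hi' undo_depth=1 redo_depth=1
After op 4 (type): buf='hihi' undo_depth=2 redo_depth=0
After op 5 (type): buf='hihione' undo_depth=3 redo_depth=0
After op 6 (type): buf='hihionefoo' undo_depth=4 redo_depth=0

Answer: yes no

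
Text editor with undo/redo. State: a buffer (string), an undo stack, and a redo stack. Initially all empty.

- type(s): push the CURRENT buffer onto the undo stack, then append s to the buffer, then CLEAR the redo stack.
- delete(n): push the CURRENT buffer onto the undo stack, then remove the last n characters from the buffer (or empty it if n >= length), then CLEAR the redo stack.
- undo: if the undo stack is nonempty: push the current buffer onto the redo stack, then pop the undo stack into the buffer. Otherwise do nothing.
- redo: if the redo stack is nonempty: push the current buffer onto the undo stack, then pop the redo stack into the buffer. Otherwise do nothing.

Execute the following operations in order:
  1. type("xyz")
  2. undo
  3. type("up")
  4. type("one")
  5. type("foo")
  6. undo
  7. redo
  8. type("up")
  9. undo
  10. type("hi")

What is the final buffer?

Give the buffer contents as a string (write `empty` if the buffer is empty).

After op 1 (type): buf='xyz' undo_depth=1 redo_depth=0
After op 2 (undo): buf='(empty)' undo_depth=0 redo_depth=1
After op 3 (type): buf='up' undo_depth=1 redo_depth=0
After op 4 (type): buf='upone' undo_depth=2 redo_depth=0
After op 5 (type): buf='uponefoo' undo_depth=3 redo_depth=0
After op 6 (undo): buf='upone' undo_depth=2 redo_depth=1
After op 7 (redo): buf='uponefoo' undo_depth=3 redo_depth=0
After op 8 (type): buf='uponefooup' undo_depth=4 redo_depth=0
After op 9 (undo): buf='uponefoo' undo_depth=3 redo_depth=1
After op 10 (type): buf='uponefoohi' undo_depth=4 redo_depth=0

Answer: uponefoohi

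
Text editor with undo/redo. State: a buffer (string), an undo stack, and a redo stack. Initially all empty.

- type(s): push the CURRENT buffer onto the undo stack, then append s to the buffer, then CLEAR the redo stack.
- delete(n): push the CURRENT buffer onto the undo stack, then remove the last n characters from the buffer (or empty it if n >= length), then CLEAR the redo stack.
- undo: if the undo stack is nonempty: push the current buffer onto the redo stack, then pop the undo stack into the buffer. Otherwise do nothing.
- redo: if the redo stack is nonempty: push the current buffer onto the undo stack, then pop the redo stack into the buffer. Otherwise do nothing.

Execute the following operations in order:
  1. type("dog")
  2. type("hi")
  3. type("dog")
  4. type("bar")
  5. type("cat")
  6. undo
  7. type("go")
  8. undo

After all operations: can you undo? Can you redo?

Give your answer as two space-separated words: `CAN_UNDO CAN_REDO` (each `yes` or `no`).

Answer: yes yes

Derivation:
After op 1 (type): buf='dog' undo_depth=1 redo_depth=0
After op 2 (type): buf='doghi' undo_depth=2 redo_depth=0
After op 3 (type): buf='doghidog' undo_depth=3 redo_depth=0
After op 4 (type): buf='doghidogbar' undo_depth=4 redo_depth=0
After op 5 (type): buf='doghidogbarcat' undo_depth=5 redo_depth=0
After op 6 (undo): buf='doghidogbar' undo_depth=4 redo_depth=1
After op 7 (type): buf='doghidogbargo' undo_depth=5 redo_depth=0
After op 8 (undo): buf='doghidogbar' undo_depth=4 redo_depth=1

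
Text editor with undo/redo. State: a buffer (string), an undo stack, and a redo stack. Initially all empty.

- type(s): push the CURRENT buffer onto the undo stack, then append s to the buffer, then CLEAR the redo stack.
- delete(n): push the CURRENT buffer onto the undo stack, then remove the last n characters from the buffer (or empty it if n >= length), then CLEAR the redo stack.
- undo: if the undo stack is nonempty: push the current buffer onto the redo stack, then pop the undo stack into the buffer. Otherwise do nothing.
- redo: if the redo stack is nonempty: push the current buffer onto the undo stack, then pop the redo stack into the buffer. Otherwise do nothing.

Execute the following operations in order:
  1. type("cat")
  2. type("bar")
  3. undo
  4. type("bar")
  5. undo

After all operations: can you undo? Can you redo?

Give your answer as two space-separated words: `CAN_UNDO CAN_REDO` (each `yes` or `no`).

Answer: yes yes

Derivation:
After op 1 (type): buf='cat' undo_depth=1 redo_depth=0
After op 2 (type): buf='catbar' undo_depth=2 redo_depth=0
After op 3 (undo): buf='cat' undo_depth=1 redo_depth=1
After op 4 (type): buf='catbar' undo_depth=2 redo_depth=0
After op 5 (undo): buf='cat' undo_depth=1 redo_depth=1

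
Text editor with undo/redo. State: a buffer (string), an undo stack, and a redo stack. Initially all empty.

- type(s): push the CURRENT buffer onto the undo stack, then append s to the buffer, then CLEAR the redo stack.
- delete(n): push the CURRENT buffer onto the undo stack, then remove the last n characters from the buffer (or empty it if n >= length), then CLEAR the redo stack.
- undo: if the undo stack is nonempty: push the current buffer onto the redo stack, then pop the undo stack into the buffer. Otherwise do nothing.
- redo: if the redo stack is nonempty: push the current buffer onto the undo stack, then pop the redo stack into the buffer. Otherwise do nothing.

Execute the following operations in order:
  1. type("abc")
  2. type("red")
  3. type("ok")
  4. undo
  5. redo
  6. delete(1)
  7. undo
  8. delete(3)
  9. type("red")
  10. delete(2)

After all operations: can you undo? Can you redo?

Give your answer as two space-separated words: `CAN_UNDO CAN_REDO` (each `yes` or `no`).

Answer: yes no

Derivation:
After op 1 (type): buf='abc' undo_depth=1 redo_depth=0
After op 2 (type): buf='abcred' undo_depth=2 redo_depth=0
After op 3 (type): buf='abcredok' undo_depth=3 redo_depth=0
After op 4 (undo): buf='abcred' undo_depth=2 redo_depth=1
After op 5 (redo): buf='abcredok' undo_depth=3 redo_depth=0
After op 6 (delete): buf='abcredo' undo_depth=4 redo_depth=0
After op 7 (undo): buf='abcredok' undo_depth=3 redo_depth=1
After op 8 (delete): buf='abcre' undo_depth=4 redo_depth=0
After op 9 (type): buf='abcrered' undo_depth=5 redo_depth=0
After op 10 (delete): buf='abcrer' undo_depth=6 redo_depth=0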